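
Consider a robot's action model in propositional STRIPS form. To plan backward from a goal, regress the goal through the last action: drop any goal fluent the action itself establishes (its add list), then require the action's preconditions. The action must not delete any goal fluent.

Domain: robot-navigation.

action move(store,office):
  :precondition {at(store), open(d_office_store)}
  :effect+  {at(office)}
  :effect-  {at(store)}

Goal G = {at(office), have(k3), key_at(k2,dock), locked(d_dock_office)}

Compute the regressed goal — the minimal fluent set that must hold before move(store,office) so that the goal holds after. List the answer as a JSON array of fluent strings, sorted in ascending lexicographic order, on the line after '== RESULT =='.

Regress:
  G ∩ del = {}  (empty — regression defined)
  G \ add = {at(office), have(k3), key_at(k2,dock), locked(d_dock_office)} \ {at(office)} = {have(k3), key_at(k2,dock), locked(d_dock_office)}
  ∪ pre   = {have(k3), key_at(k2,dock), locked(d_dock_office)} ∪ {at(store), open(d_office_store)}
          = {at(store), have(k3), key_at(k2,dock), locked(d_dock_office), open(d_office_store)}

== RESULT ==
["at(store)", "have(k3)", "key_at(k2,dock)", "locked(d_dock_office)", "open(d_office_store)"]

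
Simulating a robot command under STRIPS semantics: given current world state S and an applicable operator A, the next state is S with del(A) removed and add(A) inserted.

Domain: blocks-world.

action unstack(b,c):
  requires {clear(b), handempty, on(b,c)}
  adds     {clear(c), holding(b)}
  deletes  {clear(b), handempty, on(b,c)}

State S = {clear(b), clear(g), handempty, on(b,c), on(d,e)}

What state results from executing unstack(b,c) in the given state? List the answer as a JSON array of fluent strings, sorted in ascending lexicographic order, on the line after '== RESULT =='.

Compute (S \ del) ∪ add:
  pre ⊆ S: {clear(b), handempty, on(b,c)} ⊆ S  — applicable
  S \ del = {clear(g), on(d,e)}
  ∪ add   = {clear(c), clear(g), holding(b), on(d,e)}

== RESULT ==
["clear(c)", "clear(g)", "holding(b)", "on(d,e)"]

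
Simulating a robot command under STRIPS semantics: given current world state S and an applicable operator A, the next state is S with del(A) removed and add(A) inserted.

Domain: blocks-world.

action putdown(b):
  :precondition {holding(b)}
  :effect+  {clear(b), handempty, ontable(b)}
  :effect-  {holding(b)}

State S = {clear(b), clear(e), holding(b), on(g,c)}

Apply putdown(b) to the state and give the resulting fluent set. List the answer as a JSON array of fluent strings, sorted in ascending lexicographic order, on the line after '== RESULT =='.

Progress:
  pre ⊆ S: {holding(b)} ⊆ S  — applicable
  S \ del = {clear(b), clear(e), on(g,c)}
  ∪ add   = {clear(b), clear(e), handempty, on(g,c), ontable(b)}

== RESULT ==
["clear(b)", "clear(e)", "handempty", "on(g,c)", "ontable(b)"]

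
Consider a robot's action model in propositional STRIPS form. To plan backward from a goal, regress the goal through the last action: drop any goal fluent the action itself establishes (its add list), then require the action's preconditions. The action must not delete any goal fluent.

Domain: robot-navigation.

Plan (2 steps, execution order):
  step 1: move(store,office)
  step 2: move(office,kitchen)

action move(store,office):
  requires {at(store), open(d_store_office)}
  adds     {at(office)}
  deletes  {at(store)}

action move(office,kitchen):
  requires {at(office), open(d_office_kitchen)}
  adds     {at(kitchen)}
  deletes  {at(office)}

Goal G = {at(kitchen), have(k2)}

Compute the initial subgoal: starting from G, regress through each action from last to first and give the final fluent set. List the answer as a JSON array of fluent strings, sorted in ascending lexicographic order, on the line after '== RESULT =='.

Work backward from the goal:
  through step 2 (move(office,kitchen)): drop {at(kitchen)}, keep {have(k2)}, require {at(office), open(d_office_kitchen)}
    → {at(office), have(k2), open(d_office_kitchen)}
  through step 1 (move(store,office)): drop {at(office)}, keep {have(k2), open(d_office_kitchen)}, require {at(store), open(d_store_office)}
    → {at(store), have(k2), open(d_office_kitchen), open(d_store_office)}

== RESULT ==
["at(store)", "have(k2)", "open(d_office_kitchen)", "open(d_store_office)"]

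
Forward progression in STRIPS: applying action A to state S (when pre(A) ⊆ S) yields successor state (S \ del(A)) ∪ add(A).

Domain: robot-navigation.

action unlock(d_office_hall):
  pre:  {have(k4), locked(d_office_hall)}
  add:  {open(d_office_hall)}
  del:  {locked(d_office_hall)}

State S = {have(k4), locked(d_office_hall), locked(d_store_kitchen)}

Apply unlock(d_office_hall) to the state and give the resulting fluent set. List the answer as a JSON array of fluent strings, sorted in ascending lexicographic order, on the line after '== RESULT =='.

Compute (S \ del) ∪ add:
  pre ⊆ S: {have(k4), locked(d_office_hall)} ⊆ S  — applicable
  S \ del = {have(k4), locked(d_store_kitchen)}
  ∪ add   = {have(k4), locked(d_store_kitchen), open(d_office_hall)}

== RESULT ==
["have(k4)", "locked(d_store_kitchen)", "open(d_office_hall)"]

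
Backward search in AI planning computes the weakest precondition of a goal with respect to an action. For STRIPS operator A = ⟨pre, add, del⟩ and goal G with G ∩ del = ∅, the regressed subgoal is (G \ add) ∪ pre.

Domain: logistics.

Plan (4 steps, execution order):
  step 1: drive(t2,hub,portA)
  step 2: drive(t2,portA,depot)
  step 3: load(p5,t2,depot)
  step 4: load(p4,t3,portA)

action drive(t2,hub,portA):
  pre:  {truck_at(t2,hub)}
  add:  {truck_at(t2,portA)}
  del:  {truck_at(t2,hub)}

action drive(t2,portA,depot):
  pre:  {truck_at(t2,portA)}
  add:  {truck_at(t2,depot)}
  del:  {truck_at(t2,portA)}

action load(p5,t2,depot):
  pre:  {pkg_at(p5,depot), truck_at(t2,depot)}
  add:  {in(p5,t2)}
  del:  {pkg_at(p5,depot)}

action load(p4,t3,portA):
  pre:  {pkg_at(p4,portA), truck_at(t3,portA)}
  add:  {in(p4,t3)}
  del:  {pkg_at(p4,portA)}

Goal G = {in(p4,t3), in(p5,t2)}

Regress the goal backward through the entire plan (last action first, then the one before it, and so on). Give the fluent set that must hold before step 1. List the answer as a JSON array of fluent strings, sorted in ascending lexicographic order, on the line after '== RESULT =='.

Work backward from the goal:
  through step 4 (load(p4,t3,portA)): drop {in(p4,t3)}, keep {in(p5,t2)}, require {pkg_at(p4,portA), truck_at(t3,portA)}
    → {in(p5,t2), pkg_at(p4,portA), truck_at(t3,portA)}
  through step 3 (load(p5,t2,depot)): drop {in(p5,t2)}, keep {pkg_at(p4,portA), truck_at(t3,portA)}, require {pkg_at(p5,depot), truck_at(t2,depot)}
    → {pkg_at(p4,portA), pkg_at(p5,depot), truck_at(t2,depot), truck_at(t3,portA)}
  through step 2 (drive(t2,portA,depot)): drop {truck_at(t2,depot)}, keep {pkg_at(p4,portA), pkg_at(p5,depot), truck_at(t3,portA)}, require {truck_at(t2,portA)}
    → {pkg_at(p4,portA), pkg_at(p5,depot), truck_at(t2,portA), truck_at(t3,portA)}
  through step 1 (drive(t2,hub,portA)): drop {truck_at(t2,portA)}, keep {pkg_at(p4,portA), pkg_at(p5,depot), truck_at(t3,portA)}, require {truck_at(t2,hub)}
    → {pkg_at(p4,portA), pkg_at(p5,depot), truck_at(t2,hub), truck_at(t3,portA)}

== RESULT ==
["pkg_at(p4,portA)", "pkg_at(p5,depot)", "truck_at(t2,hub)", "truck_at(t3,portA)"]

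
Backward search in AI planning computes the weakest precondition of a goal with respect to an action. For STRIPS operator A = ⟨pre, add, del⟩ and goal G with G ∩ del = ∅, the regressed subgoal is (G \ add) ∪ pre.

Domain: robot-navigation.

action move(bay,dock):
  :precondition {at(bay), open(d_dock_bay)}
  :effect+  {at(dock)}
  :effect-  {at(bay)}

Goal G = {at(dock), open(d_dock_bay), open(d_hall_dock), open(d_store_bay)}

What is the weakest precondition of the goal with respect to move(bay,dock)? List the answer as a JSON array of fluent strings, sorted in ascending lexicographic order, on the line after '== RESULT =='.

Compute (G \ add) ∪ pre:
  G ∩ del = {}  (empty — regression defined)
  G \ add = {at(dock), open(d_dock_bay), open(d_hall_dock), open(d_store_bay)} \ {at(dock)} = {open(d_dock_bay), open(d_hall_dock), open(d_store_bay)}
  ∪ pre   = {open(d_dock_bay), open(d_hall_dock), open(d_store_bay)} ∪ {at(bay), open(d_dock_bay)}
          = {at(bay), open(d_dock_bay), open(d_hall_dock), open(d_store_bay)}

== RESULT ==
["at(bay)", "open(d_dock_bay)", "open(d_hall_dock)", "open(d_store_bay)"]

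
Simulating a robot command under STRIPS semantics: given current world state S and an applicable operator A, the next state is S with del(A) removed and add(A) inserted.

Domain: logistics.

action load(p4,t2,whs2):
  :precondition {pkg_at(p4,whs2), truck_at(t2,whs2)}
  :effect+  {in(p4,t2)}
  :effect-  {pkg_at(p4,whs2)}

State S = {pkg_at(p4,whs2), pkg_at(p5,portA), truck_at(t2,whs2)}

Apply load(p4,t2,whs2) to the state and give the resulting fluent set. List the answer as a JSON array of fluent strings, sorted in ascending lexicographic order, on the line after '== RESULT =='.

Compute (S \ del) ∪ add:
  pre ⊆ S: {pkg_at(p4,whs2), truck_at(t2,whs2)} ⊆ S  — applicable
  S \ del = {pkg_at(p5,portA), truck_at(t2,whs2)}
  ∪ add   = {in(p4,t2), pkg_at(p5,portA), truck_at(t2,whs2)}

== RESULT ==
["in(p4,t2)", "pkg_at(p5,portA)", "truck_at(t2,whs2)"]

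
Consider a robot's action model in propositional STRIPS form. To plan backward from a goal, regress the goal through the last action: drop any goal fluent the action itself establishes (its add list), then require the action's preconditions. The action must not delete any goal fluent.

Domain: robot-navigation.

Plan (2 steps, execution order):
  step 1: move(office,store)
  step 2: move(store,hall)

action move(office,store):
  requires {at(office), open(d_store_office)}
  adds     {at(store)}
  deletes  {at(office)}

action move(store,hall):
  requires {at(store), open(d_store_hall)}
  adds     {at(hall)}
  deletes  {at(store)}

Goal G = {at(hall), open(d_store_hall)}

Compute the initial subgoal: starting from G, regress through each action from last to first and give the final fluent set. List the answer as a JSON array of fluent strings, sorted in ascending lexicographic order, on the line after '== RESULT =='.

Work backward from the goal:
  through step 2 (move(store,hall)): drop {at(hall)}, keep {open(d_store_hall)}, require {at(store), open(d_store_hall)}
    → {at(store), open(d_store_hall)}
  through step 1 (move(office,store)): drop {at(store)}, keep {open(d_store_hall)}, require {at(office), open(d_store_office)}
    → {at(office), open(d_store_hall), open(d_store_office)}

== RESULT ==
["at(office)", "open(d_store_hall)", "open(d_store_office)"]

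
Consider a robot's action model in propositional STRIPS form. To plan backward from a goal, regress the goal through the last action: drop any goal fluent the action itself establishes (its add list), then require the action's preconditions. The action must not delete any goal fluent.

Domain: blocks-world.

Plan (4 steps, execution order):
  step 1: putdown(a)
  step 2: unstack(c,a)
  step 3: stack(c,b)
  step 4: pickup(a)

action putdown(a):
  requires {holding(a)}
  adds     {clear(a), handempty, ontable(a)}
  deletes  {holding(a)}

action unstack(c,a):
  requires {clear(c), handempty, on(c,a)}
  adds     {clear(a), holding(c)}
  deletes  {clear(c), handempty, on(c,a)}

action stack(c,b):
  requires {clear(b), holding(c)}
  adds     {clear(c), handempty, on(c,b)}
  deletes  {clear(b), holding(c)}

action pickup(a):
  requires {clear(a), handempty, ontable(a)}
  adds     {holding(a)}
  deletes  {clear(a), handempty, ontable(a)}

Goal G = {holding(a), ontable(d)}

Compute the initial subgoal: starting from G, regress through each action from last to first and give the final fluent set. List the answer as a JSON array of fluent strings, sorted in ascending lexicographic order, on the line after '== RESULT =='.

Regress step by step:
  through step 4 (pickup(a)): drop {holding(a)}, keep {ontable(d)}, require {clear(a), handempty, ontable(a)}
    → {clear(a), handempty, ontable(a), ontable(d)}
  through step 3 (stack(c,b)): drop {handempty}, keep {clear(a), ontable(a), ontable(d)}, require {clear(b), holding(c)}
    → {clear(a), clear(b), holding(c), ontable(a), ontable(d)}
  through step 2 (unstack(c,a)): drop {clear(a), holding(c)}, keep {clear(b), ontable(a), ontable(d)}, require {clear(c), handempty, on(c,a)}
    → {clear(b), clear(c), handempty, on(c,a), ontable(a), ontable(d)}
  through step 1 (putdown(a)): drop {handempty, ontable(a)}, keep {clear(b), clear(c), on(c,a), ontable(d)}, require {holding(a)}
    → {clear(b), clear(c), holding(a), on(c,a), ontable(d)}

== RESULT ==
["clear(b)", "clear(c)", "holding(a)", "on(c,a)", "ontable(d)"]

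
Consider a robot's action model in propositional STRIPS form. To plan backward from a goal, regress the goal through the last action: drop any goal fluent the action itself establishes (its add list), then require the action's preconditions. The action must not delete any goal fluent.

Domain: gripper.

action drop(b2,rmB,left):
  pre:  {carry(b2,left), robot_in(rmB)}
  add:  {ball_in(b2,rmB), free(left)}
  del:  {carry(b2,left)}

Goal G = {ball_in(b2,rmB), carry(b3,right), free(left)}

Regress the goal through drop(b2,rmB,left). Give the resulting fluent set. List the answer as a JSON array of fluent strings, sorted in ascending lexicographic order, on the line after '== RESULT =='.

Regress:
  G ∩ del = {}  (empty — regression defined)
  G \ add = {ball_in(b2,rmB), carry(b3,right), free(left)} \ {ball_in(b2,rmB), free(left)} = {carry(b3,right)}
  ∪ pre   = {carry(b3,right)} ∪ {carry(b2,left), robot_in(rmB)}
          = {carry(b2,left), carry(b3,right), robot_in(rmB)}

== RESULT ==
["carry(b2,left)", "carry(b3,right)", "robot_in(rmB)"]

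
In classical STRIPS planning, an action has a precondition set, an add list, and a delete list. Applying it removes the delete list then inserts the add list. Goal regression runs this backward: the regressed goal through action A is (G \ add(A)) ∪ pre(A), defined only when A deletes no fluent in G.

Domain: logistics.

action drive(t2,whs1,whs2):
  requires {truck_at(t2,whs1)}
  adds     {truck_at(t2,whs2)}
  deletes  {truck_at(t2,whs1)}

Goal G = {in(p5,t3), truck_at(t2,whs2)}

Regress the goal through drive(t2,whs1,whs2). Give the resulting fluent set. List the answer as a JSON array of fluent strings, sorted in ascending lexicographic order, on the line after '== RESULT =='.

Compute (G \ add) ∪ pre:
  G ∩ del = {}  (empty — regression defined)
  G \ add = {in(p5,t3), truck_at(t2,whs2)} \ {truck_at(t2,whs2)} = {in(p5,t3)}
  ∪ pre   = {in(p5,t3)} ∪ {truck_at(t2,whs1)}
          = {in(p5,t3), truck_at(t2,whs1)}

== RESULT ==
["in(p5,t3)", "truck_at(t2,whs1)"]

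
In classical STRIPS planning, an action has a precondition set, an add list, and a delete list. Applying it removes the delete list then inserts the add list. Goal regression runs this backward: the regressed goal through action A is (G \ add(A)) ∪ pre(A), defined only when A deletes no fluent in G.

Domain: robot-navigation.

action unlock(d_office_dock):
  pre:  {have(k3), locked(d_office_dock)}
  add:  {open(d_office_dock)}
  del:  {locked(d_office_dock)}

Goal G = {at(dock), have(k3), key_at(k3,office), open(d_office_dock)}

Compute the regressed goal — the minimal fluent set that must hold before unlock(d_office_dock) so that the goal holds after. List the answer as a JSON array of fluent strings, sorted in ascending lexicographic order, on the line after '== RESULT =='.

Regress:
  G ∩ del = {}  (empty — regression defined)
  G \ add = {at(dock), have(k3), key_at(k3,office), open(d_office_dock)} \ {open(d_office_dock)} = {at(dock), have(k3), key_at(k3,office)}
  ∪ pre   = {at(dock), have(k3), key_at(k3,office)} ∪ {have(k3), locked(d_office_dock)}
          = {at(dock), have(k3), key_at(k3,office), locked(d_office_dock)}

== RESULT ==
["at(dock)", "have(k3)", "key_at(k3,office)", "locked(d_office_dock)"]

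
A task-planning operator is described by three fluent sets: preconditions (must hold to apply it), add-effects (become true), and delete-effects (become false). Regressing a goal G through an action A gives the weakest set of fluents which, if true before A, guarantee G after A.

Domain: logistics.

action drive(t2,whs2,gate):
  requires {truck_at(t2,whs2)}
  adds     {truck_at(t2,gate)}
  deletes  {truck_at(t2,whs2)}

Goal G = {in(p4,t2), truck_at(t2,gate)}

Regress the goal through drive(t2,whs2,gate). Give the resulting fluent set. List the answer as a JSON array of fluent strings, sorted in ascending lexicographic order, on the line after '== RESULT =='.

Regress:
  G ∩ del = {}  (empty — regression defined)
  G \ add = {in(p4,t2), truck_at(t2,gate)} \ {truck_at(t2,gate)} = {in(p4,t2)}
  ∪ pre   = {in(p4,t2)} ∪ {truck_at(t2,whs2)}
          = {in(p4,t2), truck_at(t2,whs2)}

== RESULT ==
["in(p4,t2)", "truck_at(t2,whs2)"]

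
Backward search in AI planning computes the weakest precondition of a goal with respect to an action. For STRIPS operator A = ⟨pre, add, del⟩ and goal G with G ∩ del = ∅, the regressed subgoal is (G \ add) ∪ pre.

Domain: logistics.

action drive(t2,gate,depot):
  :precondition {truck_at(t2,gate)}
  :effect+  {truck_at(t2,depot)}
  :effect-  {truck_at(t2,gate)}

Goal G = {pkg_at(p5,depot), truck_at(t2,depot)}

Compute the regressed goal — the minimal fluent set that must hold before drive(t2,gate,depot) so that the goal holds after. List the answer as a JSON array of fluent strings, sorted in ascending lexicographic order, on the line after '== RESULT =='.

Compute (G \ add) ∪ pre:
  G ∩ del = {}  (empty — regression defined)
  G \ add = {pkg_at(p5,depot), truck_at(t2,depot)} \ {truck_at(t2,depot)} = {pkg_at(p5,depot)}
  ∪ pre   = {pkg_at(p5,depot)} ∪ {truck_at(t2,gate)}
          = {pkg_at(p5,depot), truck_at(t2,gate)}

== RESULT ==
["pkg_at(p5,depot)", "truck_at(t2,gate)"]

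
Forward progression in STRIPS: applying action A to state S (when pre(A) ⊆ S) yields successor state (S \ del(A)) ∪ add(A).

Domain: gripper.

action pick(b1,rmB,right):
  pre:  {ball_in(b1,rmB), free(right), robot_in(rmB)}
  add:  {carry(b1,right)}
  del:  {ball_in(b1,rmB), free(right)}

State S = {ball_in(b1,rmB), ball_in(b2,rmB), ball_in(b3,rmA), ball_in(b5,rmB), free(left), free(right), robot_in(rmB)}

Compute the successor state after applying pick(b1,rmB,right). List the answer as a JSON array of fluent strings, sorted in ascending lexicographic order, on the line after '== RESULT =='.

Compute (S \ del) ∪ add:
  pre ⊆ S: {ball_in(b1,rmB), free(right), robot_in(rmB)} ⊆ S  — applicable
  S \ del = {ball_in(b2,rmB), ball_in(b3,rmA), ball_in(b5,rmB), free(left), robot_in(rmB)}
  ∪ add   = {ball_in(b2,rmB), ball_in(b3,rmA), ball_in(b5,rmB), carry(b1,right), free(left), robot_in(rmB)}

== RESULT ==
["ball_in(b2,rmB)", "ball_in(b3,rmA)", "ball_in(b5,rmB)", "carry(b1,right)", "free(left)", "robot_in(rmB)"]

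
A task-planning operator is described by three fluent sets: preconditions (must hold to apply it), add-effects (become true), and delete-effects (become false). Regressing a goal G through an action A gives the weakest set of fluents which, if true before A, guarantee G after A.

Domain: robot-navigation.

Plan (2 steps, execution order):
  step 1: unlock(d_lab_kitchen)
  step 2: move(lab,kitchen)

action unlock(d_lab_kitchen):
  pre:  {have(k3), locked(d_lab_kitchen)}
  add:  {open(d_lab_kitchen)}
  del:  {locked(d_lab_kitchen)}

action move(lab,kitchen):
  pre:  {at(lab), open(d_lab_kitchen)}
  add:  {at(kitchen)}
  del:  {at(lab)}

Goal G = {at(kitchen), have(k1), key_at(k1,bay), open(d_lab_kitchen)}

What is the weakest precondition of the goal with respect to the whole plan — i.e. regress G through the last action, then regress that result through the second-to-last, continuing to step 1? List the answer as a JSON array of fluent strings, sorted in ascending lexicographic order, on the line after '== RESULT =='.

Work backward from the goal:
  through step 2 (move(lab,kitchen)): drop {at(kitchen)}, keep {have(k1), key_at(k1,bay), open(d_lab_kitchen)}, require {at(lab), open(d_lab_kitchen)}
    → {at(lab), have(k1), key_at(k1,bay), open(d_lab_kitchen)}
  through step 1 (unlock(d_lab_kitchen)): drop {open(d_lab_kitchen)}, keep {at(lab), have(k1), key_at(k1,bay)}, require {have(k3), locked(d_lab_kitchen)}
    → {at(lab), have(k1), have(k3), key_at(k1,bay), locked(d_lab_kitchen)}

== RESULT ==
["at(lab)", "have(k1)", "have(k3)", "key_at(k1,bay)", "locked(d_lab_kitchen)"]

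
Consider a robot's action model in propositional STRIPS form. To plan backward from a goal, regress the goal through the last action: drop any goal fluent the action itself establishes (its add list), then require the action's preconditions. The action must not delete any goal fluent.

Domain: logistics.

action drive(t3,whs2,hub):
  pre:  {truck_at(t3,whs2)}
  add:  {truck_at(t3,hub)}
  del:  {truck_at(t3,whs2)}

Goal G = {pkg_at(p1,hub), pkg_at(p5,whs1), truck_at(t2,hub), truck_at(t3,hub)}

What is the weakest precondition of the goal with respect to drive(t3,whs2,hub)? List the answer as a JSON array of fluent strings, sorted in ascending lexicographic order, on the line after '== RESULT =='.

Compute (G \ add) ∪ pre:
  G ∩ del = {}  (empty — regression defined)
  G \ add = {pkg_at(p1,hub), pkg_at(p5,whs1), truck_at(t2,hub), truck_at(t3,hub)} \ {truck_at(t3,hub)} = {pkg_at(p1,hub), pkg_at(p5,whs1), truck_at(t2,hub)}
  ∪ pre   = {pkg_at(p1,hub), pkg_at(p5,whs1), truck_at(t2,hub)} ∪ {truck_at(t3,whs2)}
          = {pkg_at(p1,hub), pkg_at(p5,whs1), truck_at(t2,hub), truck_at(t3,whs2)}

== RESULT ==
["pkg_at(p1,hub)", "pkg_at(p5,whs1)", "truck_at(t2,hub)", "truck_at(t3,whs2)"]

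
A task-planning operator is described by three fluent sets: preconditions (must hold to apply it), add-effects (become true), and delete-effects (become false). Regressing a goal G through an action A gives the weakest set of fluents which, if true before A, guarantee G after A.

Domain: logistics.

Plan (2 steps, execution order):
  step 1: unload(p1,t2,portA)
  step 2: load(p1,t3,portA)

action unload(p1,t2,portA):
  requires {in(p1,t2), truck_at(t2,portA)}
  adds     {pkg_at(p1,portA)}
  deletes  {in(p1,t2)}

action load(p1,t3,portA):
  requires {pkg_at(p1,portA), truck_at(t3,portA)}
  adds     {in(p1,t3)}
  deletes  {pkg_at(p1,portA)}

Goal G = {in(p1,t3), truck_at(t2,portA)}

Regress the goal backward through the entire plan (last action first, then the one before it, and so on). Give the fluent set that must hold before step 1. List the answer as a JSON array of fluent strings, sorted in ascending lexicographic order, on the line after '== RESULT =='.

Regress step by step:
  through step 2 (load(p1,t3,portA)): drop {in(p1,t3)}, keep {truck_at(t2,portA)}, require {pkg_at(p1,portA), truck_at(t3,portA)}
    → {pkg_at(p1,portA), truck_at(t2,portA), truck_at(t3,portA)}
  through step 1 (unload(p1,t2,portA)): drop {pkg_at(p1,portA)}, keep {truck_at(t2,portA), truck_at(t3,portA)}, require {in(p1,t2), truck_at(t2,portA)}
    → {in(p1,t2), truck_at(t2,portA), truck_at(t3,portA)}

== RESULT ==
["in(p1,t2)", "truck_at(t2,portA)", "truck_at(t3,portA)"]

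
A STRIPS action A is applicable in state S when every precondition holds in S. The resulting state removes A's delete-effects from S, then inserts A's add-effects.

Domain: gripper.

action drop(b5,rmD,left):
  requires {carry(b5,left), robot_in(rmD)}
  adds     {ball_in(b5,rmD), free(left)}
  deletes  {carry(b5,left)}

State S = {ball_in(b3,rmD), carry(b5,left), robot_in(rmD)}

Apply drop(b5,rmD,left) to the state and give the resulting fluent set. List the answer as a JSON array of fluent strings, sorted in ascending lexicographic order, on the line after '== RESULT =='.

Compute (S \ del) ∪ add:
  pre ⊆ S: {carry(b5,left), robot_in(rmD)} ⊆ S  — applicable
  S \ del = {ball_in(b3,rmD), robot_in(rmD)}
  ∪ add   = {ball_in(b3,rmD), ball_in(b5,rmD), free(left), robot_in(rmD)}

== RESULT ==
["ball_in(b3,rmD)", "ball_in(b5,rmD)", "free(left)", "robot_in(rmD)"]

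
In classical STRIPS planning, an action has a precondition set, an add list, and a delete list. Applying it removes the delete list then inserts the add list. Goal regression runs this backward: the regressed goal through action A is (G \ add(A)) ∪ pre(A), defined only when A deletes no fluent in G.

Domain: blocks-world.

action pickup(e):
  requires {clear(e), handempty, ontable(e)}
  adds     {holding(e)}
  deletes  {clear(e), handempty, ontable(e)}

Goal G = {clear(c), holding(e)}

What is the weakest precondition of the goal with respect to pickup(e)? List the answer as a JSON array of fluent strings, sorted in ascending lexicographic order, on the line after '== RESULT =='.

Compute (G \ add) ∪ pre:
  G ∩ del = {}  (empty — regression defined)
  G \ add = {clear(c), holding(e)} \ {holding(e)} = {clear(c)}
  ∪ pre   = {clear(c)} ∪ {clear(e), handempty, ontable(e)}
          = {clear(c), clear(e), handempty, ontable(e)}

== RESULT ==
["clear(c)", "clear(e)", "handempty", "ontable(e)"]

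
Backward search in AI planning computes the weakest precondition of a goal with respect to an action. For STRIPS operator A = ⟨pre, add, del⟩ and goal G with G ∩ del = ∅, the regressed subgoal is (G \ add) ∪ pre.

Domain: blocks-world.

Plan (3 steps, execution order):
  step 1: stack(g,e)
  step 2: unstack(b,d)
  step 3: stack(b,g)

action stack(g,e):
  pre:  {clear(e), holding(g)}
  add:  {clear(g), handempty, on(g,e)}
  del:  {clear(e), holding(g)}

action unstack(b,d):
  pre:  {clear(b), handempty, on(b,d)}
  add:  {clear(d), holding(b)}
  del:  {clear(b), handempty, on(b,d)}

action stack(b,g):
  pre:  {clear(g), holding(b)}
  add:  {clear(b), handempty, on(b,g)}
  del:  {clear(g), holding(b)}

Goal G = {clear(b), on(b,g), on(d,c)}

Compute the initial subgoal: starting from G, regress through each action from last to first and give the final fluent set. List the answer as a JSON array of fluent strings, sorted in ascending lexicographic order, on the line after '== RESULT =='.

Work backward from the goal:
  through step 3 (stack(b,g)): drop {clear(b), on(b,g)}, keep {on(d,c)}, require {clear(g), holding(b)}
    → {clear(g), holding(b), on(d,c)}
  through step 2 (unstack(b,d)): drop {holding(b)}, keep {clear(g), on(d,c)}, require {clear(b), handempty, on(b,d)}
    → {clear(b), clear(g), handempty, on(b,d), on(d,c)}
  through step 1 (stack(g,e)): drop {clear(g), handempty}, keep {clear(b), on(b,d), on(d,c)}, require {clear(e), holding(g)}
    → {clear(b), clear(e), holding(g), on(b,d), on(d,c)}

== RESULT ==
["clear(b)", "clear(e)", "holding(g)", "on(b,d)", "on(d,c)"]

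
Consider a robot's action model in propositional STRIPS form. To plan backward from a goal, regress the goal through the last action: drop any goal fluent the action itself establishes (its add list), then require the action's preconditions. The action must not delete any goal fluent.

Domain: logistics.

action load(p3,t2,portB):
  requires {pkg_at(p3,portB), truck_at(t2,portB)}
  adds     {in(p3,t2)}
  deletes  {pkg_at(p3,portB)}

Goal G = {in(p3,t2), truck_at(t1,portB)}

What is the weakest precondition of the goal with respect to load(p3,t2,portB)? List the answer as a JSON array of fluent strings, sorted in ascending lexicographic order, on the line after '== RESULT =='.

Compute (G \ add) ∪ pre:
  G ∩ del = {}  (empty — regression defined)
  G \ add = {in(p3,t2), truck_at(t1,portB)} \ {in(p3,t2)} = {truck_at(t1,portB)}
  ∪ pre   = {truck_at(t1,portB)} ∪ {pkg_at(p3,portB), truck_at(t2,portB)}
          = {pkg_at(p3,portB), truck_at(t1,portB), truck_at(t2,portB)}

== RESULT ==
["pkg_at(p3,portB)", "truck_at(t1,portB)", "truck_at(t2,portB)"]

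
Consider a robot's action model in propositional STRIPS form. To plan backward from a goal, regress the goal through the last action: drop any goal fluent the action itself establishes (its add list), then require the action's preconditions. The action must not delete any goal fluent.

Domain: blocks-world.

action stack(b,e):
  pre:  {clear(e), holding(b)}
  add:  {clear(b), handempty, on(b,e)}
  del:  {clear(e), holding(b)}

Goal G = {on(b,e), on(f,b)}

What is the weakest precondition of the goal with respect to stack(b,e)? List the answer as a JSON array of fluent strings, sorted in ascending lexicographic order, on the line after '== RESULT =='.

Compute (G \ add) ∪ pre:
  G ∩ del = {}  (empty — regression defined)
  G \ add = {on(b,e), on(f,b)} \ {clear(b), handempty, on(b,e)} = {on(f,b)}
  ∪ pre   = {on(f,b)} ∪ {clear(e), holding(b)}
          = {clear(e), holding(b), on(f,b)}

== RESULT ==
["clear(e)", "holding(b)", "on(f,b)"]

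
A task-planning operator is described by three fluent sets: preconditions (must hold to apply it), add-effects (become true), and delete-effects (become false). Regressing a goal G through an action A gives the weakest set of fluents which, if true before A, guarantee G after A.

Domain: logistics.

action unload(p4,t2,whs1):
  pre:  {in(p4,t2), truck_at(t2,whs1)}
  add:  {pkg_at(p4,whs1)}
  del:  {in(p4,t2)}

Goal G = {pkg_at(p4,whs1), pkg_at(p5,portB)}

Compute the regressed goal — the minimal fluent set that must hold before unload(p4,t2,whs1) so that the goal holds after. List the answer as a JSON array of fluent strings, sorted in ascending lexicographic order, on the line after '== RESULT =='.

Compute (G \ add) ∪ pre:
  G ∩ del = {}  (empty — regression defined)
  G \ add = {pkg_at(p4,whs1), pkg_at(p5,portB)} \ {pkg_at(p4,whs1)} = {pkg_at(p5,portB)}
  ∪ pre   = {pkg_at(p5,portB)} ∪ {in(p4,t2), truck_at(t2,whs1)}
          = {in(p4,t2), pkg_at(p5,portB), truck_at(t2,whs1)}

== RESULT ==
["in(p4,t2)", "pkg_at(p5,portB)", "truck_at(t2,whs1)"]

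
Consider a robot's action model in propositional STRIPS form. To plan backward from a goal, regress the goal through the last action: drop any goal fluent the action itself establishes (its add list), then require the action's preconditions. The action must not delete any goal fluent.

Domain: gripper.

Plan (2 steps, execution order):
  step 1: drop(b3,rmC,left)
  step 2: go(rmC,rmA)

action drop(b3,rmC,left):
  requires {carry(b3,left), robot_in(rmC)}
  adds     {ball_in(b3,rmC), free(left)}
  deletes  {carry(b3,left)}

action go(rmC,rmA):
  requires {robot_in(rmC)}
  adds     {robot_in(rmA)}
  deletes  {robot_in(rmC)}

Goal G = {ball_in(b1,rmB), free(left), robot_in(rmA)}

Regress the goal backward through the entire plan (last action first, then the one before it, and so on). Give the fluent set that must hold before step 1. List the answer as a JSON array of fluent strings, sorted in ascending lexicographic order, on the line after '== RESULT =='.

Regress step by step:
  through step 2 (go(rmC,rmA)): drop {robot_in(rmA)}, keep {ball_in(b1,rmB), free(left)}, require {robot_in(rmC)}
    → {ball_in(b1,rmB), free(left), robot_in(rmC)}
  through step 1 (drop(b3,rmC,left)): drop {free(left)}, keep {ball_in(b1,rmB), robot_in(rmC)}, require {carry(b3,left), robot_in(rmC)}
    → {ball_in(b1,rmB), carry(b3,left), robot_in(rmC)}

== RESULT ==
["ball_in(b1,rmB)", "carry(b3,left)", "robot_in(rmC)"]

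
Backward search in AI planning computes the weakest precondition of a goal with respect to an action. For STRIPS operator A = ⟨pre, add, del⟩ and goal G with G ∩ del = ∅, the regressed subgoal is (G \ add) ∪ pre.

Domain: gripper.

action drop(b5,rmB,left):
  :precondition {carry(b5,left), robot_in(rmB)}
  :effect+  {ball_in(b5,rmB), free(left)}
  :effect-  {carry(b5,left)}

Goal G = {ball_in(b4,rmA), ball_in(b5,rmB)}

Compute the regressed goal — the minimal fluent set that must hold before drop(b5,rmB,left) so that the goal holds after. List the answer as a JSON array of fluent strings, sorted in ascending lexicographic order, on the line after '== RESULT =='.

Compute (G \ add) ∪ pre:
  G ∩ del = {}  (empty — regression defined)
  G \ add = {ball_in(b4,rmA), ball_in(b5,rmB)} \ {ball_in(b5,rmB), free(left)} = {ball_in(b4,rmA)}
  ∪ pre   = {ball_in(b4,rmA)} ∪ {carry(b5,left), robot_in(rmB)}
          = {ball_in(b4,rmA), carry(b5,left), robot_in(rmB)}

== RESULT ==
["ball_in(b4,rmA)", "carry(b5,left)", "robot_in(rmB)"]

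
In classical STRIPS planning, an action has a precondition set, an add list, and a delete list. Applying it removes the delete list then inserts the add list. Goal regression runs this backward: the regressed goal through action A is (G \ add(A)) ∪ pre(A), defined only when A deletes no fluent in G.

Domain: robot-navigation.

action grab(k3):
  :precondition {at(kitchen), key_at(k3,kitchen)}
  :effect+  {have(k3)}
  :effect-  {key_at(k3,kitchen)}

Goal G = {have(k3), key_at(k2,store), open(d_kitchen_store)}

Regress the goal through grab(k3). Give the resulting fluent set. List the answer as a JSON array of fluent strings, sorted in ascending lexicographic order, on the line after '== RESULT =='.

Regress:
  G ∩ del = {}  (empty — regression defined)
  G \ add = {have(k3), key_at(k2,store), open(d_kitchen_store)} \ {have(k3)} = {key_at(k2,store), open(d_kitchen_store)}
  ∪ pre   = {key_at(k2,store), open(d_kitchen_store)} ∪ {at(kitchen), key_at(k3,kitchen)}
          = {at(kitchen), key_at(k2,store), key_at(k3,kitchen), open(d_kitchen_store)}

== RESULT ==
["at(kitchen)", "key_at(k2,store)", "key_at(k3,kitchen)", "open(d_kitchen_store)"]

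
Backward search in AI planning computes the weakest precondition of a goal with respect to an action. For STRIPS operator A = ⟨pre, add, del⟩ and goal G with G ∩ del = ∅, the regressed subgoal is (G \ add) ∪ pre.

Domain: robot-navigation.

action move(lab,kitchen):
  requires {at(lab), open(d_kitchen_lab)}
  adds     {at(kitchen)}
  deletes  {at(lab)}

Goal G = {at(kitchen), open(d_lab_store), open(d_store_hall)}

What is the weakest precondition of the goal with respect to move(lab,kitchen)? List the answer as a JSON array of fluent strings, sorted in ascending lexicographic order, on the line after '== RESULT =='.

Compute (G \ add) ∪ pre:
  G ∩ del = {}  (empty — regression defined)
  G \ add = {at(kitchen), open(d_lab_store), open(d_store_hall)} \ {at(kitchen)} = {open(d_lab_store), open(d_store_hall)}
  ∪ pre   = {open(d_lab_store), open(d_store_hall)} ∪ {at(lab), open(d_kitchen_lab)}
          = {at(lab), open(d_kitchen_lab), open(d_lab_store), open(d_store_hall)}

== RESULT ==
["at(lab)", "open(d_kitchen_lab)", "open(d_lab_store)", "open(d_store_hall)"]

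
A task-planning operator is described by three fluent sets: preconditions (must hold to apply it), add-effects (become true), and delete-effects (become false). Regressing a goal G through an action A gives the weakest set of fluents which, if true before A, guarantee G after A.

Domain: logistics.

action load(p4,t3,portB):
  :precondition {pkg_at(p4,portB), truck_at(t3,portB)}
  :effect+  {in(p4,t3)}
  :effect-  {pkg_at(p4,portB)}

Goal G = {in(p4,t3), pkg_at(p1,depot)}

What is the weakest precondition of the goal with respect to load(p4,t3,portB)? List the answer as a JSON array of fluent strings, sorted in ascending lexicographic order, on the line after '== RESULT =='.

Regress:
  G ∩ del = {}  (empty — regression defined)
  G \ add = {in(p4,t3), pkg_at(p1,depot)} \ {in(p4,t3)} = {pkg_at(p1,depot)}
  ∪ pre   = {pkg_at(p1,depot)} ∪ {pkg_at(p4,portB), truck_at(t3,portB)}
          = {pkg_at(p1,depot), pkg_at(p4,portB), truck_at(t3,portB)}

== RESULT ==
["pkg_at(p1,depot)", "pkg_at(p4,portB)", "truck_at(t3,portB)"]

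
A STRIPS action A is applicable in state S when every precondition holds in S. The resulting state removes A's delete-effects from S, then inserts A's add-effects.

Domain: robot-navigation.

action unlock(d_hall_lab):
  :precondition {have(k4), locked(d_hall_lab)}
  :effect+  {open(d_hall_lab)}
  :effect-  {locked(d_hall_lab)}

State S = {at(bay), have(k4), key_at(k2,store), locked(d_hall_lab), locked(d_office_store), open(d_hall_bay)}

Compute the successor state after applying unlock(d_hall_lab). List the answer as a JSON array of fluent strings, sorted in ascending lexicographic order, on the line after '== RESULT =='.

Compute (S \ del) ∪ add:
  pre ⊆ S: {have(k4), locked(d_hall_lab)} ⊆ S  — applicable
  S \ del = {at(bay), have(k4), key_at(k2,store), locked(d_office_store), open(d_hall_bay)}
  ∪ add   = {at(bay), have(k4), key_at(k2,store), locked(d_office_store), open(d_hall_bay), open(d_hall_lab)}

== RESULT ==
["at(bay)", "have(k4)", "key_at(k2,store)", "locked(d_office_store)", "open(d_hall_bay)", "open(d_hall_lab)"]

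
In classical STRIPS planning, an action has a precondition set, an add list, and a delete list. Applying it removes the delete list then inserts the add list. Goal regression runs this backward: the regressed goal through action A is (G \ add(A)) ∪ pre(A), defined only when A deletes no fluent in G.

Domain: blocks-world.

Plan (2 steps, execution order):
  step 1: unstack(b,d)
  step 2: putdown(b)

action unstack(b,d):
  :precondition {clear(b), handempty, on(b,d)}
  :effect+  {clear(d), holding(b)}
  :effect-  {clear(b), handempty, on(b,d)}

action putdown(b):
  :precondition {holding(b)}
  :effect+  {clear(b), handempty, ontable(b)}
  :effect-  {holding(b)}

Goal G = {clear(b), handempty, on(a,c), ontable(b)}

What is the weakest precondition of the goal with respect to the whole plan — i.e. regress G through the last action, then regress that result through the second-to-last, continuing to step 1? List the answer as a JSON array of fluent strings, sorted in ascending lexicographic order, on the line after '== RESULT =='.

Regress step by step:
  through step 2 (putdown(b)): drop {clear(b), handempty, ontable(b)}, keep {on(a,c)}, require {holding(b)}
    → {holding(b), on(a,c)}
  through step 1 (unstack(b,d)): drop {holding(b)}, keep {on(a,c)}, require {clear(b), handempty, on(b,d)}
    → {clear(b), handempty, on(a,c), on(b,d)}

== RESULT ==
["clear(b)", "handempty", "on(a,c)", "on(b,d)"]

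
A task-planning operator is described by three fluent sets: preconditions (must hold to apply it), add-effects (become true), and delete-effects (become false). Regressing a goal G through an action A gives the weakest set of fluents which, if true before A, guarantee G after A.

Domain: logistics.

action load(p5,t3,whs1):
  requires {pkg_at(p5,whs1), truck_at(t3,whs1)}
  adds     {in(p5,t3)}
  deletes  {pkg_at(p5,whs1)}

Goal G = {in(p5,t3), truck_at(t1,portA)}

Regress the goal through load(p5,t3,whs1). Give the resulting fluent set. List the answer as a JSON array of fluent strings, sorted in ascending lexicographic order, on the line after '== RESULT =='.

Compute (G \ add) ∪ pre:
  G ∩ del = {}  (empty — regression defined)
  G \ add = {in(p5,t3), truck_at(t1,portA)} \ {in(p5,t3)} = {truck_at(t1,portA)}
  ∪ pre   = {truck_at(t1,portA)} ∪ {pkg_at(p5,whs1), truck_at(t3,whs1)}
          = {pkg_at(p5,whs1), truck_at(t1,portA), truck_at(t3,whs1)}

== RESULT ==
["pkg_at(p5,whs1)", "truck_at(t1,portA)", "truck_at(t3,whs1)"]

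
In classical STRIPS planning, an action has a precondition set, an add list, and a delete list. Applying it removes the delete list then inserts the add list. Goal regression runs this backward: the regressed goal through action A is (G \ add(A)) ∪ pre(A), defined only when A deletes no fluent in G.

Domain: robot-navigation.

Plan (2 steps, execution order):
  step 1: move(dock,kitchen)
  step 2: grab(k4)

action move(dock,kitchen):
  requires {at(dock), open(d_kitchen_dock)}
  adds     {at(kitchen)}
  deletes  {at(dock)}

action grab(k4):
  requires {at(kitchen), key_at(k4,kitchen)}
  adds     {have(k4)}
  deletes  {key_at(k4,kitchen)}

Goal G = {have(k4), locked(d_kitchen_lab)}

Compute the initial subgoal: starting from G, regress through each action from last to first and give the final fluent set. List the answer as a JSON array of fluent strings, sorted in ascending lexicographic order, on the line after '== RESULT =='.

Regress step by step:
  through step 2 (grab(k4)): drop {have(k4)}, keep {locked(d_kitchen_lab)}, require {at(kitchen), key_at(k4,kitchen)}
    → {at(kitchen), key_at(k4,kitchen), locked(d_kitchen_lab)}
  through step 1 (move(dock,kitchen)): drop {at(kitchen)}, keep {key_at(k4,kitchen), locked(d_kitchen_lab)}, require {at(dock), open(d_kitchen_dock)}
    → {at(dock), key_at(k4,kitchen), locked(d_kitchen_lab), open(d_kitchen_dock)}

== RESULT ==
["at(dock)", "key_at(k4,kitchen)", "locked(d_kitchen_lab)", "open(d_kitchen_dock)"]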